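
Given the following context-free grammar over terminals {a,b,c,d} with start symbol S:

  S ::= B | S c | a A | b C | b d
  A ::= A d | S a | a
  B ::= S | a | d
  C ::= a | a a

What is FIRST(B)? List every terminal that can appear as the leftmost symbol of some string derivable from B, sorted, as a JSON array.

FIRST iteration:
iter 1:
  A via A→a: +{a}
  B via B→a: +{a}
  B via B→d: +{d}
  C via C→a: +{a}
  S via S→B: +{a,d}
  S via S→b C: +{b}
  FIRST(S)={a,b,d}  FIRST(A)={a}  FIRST(B)={a,d}  FIRST(C)={a}
iter 2:
  A via A→S a: +{b,d}
  B via B→S: +{b}
  FIRST(S)={a,b,d}  FIRST(A)={a,b,d}  FIRST(B)={a,b,d}  FIRST(C)={a}
iter 3: done
  FIRST(S)={a,b,d}  FIRST(A)={a,b,d}  FIRST(B)={a,b,d}  FIRST(C)={a}

FIRST(B) = ["a", "b", "d"]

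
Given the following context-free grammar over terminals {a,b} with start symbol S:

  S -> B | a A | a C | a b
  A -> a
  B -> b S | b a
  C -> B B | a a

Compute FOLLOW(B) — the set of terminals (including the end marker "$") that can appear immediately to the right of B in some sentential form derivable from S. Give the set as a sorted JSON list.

FIRST iteration:
[1]
  A via A→a: +{a}
  B via B→b S: +{b}
  C via C→B B: +{b}
  C via C→a a: +{a}
  S via S→B: +{b}
  S via S→a A: +{a}
  FIRST(S)={a,b}  FIRST(A)={a}  FIRST(B)={b}  FIRST(C)={a,b}
[2] (no change)
  FIRST(S)={a,b}  FIRST(A)={a}  FIRST(B)={b}  FIRST(C)={a,b}

FOLLOW sets:
seed FOLLOW(S) with $
round 1:
  C→B B: FOLLOW(B) ⊇ FIRST(B) = {b}; new: +{b}
  S→B: FOLLOW(B) ⊇ FOLLOW(S) ⊇ {$}; new: +{$}
  S→a A: FOLLOW(A) ⊇ FOLLOW(S) ⊇ {$}; new: +{$}
  S→a C: FOLLOW(C) ⊇ FOLLOW(S) ⊇ {$}; new: +{$}
  FOLLOW(S)={$}  FOLLOW(A)={$}  FOLLOW(B)={$,b}  FOLLOW(C)={$}
round 2:
  B→b S: FOLLOW(S) ⊇ FOLLOW(B) ⊇ {$,b}; new: +{b}
  S→a A: FOLLOW(A) ⊇ FOLLOW(S) ⊇ {$,b}; new: +{b}
  S→a C: FOLLOW(C) ⊇ FOLLOW(S) ⊇ {$,b}; new: +{b}
  FOLLOW(S)={$,b}  FOLLOW(A)={$,b}  FOLLOW(B)={$,b}  FOLLOW(C)={$,b}
round 3: (no change)
  FOLLOW(S)={$,b}  FOLLOW(A)={$,b}  FOLLOW(B)={$,b}  FOLLOW(C)={$,b}

FOLLOW(B) = ["$", "b"]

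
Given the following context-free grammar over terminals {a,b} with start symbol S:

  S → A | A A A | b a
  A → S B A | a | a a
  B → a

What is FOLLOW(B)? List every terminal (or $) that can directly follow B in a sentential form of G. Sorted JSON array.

Compute FIRST by fixpoint:
[1]
  A via A→a: +{a}
  B via B→a: +{a}
  S via S→A: +{a}
  S via S→b a: +{b}
  FIRST(S)={a,b}  FIRST(A)={a}  FIRST(B)={a}
[2]
  A via A→S B A: +{b}
  FIRST(S)={a,b}  FIRST(A)={a,b}  FIRST(B)={a}
[3] (stable)
  FIRST(S)={a,b}  FIRST(A)={a,b}  FIRST(B)={a}

Compute FOLLOW by fixpoint:
FOLLOW(S) := {$}
round 1:
  A→S B A: FOLLOW(S) ⊇ FIRST(B) = {a}; new: +{a}
  A→S B A: FOLLOW(B) ⊇ FIRST(A) = {a,b}; new: +{a,b}
  S→A: FOLLOW(A) ⊇ FOLLOW(S) ⊇ {$,a}; new: +{$,a}
  S→A A A: FOLLOW(A) ⊇ FIRST(A) = {a,b}; new: +{b}
  FOLLOW(S)={$,a}  FOLLOW(A)={$,a,b}  FOLLOW(B)={a,b}
round 2: (no change)
  FOLLOW(S)={$,a}  FOLLOW(A)={$,a,b}  FOLLOW(B)={a,b}

FOLLOW(B) = ["a", "b"]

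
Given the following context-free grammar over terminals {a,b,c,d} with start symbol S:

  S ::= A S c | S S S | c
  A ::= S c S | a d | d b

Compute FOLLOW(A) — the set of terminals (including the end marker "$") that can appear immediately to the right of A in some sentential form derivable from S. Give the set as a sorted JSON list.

FIRST sets, iterate to fixpoint:
[1]
  A via A→a d: +{a}
  A via A→d b: +{d}
  S via S→A S c: +{a,d}
  S via S→c: +{c}
  FIRST[S]={a,c,d}  FIRST[A]={a,d}
[2]
  A via A→S c S: +{c}
  FIRST[S]={a,c,d}  FIRST[A]={a,c,d}
[3] done
  FIRST[S]={a,c,d}  FIRST[A]={a,c,d}

FOLLOW iteration:
seed FOLLOW(S) with $
pass 1:
  A→S c S: FOLLOW(S) ⊇ FIRST(c) = {c}; new: +{c}
  S→A S c: FOLLOW(A) ⊇ FIRST(S) = {a,c,d}; new: +{a,c,d}
  S→S S S: FOLLOW(S) ⊇ FIRST(S) = {a,c,d}; new: +{a,d}
  S: {$,a,c,d}  A: {a,c,d}
pass 2: done
  S: {$,a,c,d}  A: {a,c,d}

FOLLOW(A) = ["a", "c", "d"]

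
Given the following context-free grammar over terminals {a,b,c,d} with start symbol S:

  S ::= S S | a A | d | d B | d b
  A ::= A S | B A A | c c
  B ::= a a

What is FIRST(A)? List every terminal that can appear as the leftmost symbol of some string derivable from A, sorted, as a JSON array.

FIRST iteration:
pass 1:
  A via A→c c: +{c}
  B via B→a a: +{a}
  S via S→a A: +{a}
  S via S→d: +{d}
  S: {a,d}  A: {c}  B: {a}
pass 2:
  A via A→B A A: +{a}
  S: {a,d}  A: {a,c}  B: {a}
pass 3: (stable)
  S: {a,d}  A: {a,c}  B: {a}

FIRST(A) = ["a", "c"]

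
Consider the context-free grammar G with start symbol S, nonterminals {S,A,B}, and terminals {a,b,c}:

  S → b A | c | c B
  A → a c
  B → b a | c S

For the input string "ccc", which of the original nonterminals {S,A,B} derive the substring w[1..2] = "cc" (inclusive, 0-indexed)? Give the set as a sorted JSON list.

CNF form of G:
  S -> T1 B | T2 A | c
  A -> T0 T1
  B -> T1 S | T2 T0
  T0 -> a
  T1 -> c
  T2 -> b

Fill CYK table bottom-up, restricted to cells inside w[1..2]:
  cell(1,1) c: {S,T1}  orig:{S}
  cell(2,2) c: {S,T1}  orig:{S}
  cell(1,2) cc: {B}

Original NTs in T[1,2] deriving "cc": ["B"]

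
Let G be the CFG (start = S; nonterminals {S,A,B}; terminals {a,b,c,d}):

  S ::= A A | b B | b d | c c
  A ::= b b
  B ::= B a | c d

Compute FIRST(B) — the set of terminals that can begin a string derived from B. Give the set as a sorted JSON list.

Compute FIRST by fixpoint:
iter 1:
  A via A→b b: +{b}
  B via B→c d: +{c}
  S via S→A A: +{b}
  S via S→c c: +{c}
  FIRST(S)={b,c}  FIRST(A)={b}  FIRST(B)={c}
iter 2: (stable)
  FIRST(S)={b,c}  FIRST(A)={b}  FIRST(B)={c}

FIRST(B) = ["c"]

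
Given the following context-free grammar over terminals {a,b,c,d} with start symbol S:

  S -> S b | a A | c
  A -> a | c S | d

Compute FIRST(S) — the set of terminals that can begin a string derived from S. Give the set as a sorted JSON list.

Compute FIRST by fixpoint:
pass 1:
  A via A→a: +{a}
  A via A→c S: +{c}
  A via A→d: +{d}
  S via S→a A: +{a}
  S via S→c: +{c}
  FIRST[S]={a,c}  FIRST[A]={a,c,d}
pass 2: — fixpoint
  FIRST[S]={a,c}  FIRST[A]={a,c,d}

FIRST(S) = ["a", "c"]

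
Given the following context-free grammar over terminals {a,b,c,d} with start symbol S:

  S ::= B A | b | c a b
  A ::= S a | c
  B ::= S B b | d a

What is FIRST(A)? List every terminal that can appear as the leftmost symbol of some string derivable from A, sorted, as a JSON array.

Compute FIRST by fixpoint:
iter 1:
  A via A→c: +{c}
  B via B→d a: +{d}
  S via S→B A: +{d}
  S via S→b: +{b}
  S via S→c a b: +{c}
  FIRST(S)={b,c,d}  FIRST(A)={c}  FIRST(B)={d}
iter 2:
  A via A→S a: +{b,d}
  B via B→S B b: +{b,c}
  FIRST(S)={b,c,d}  FIRST(A)={b,c,d}  FIRST(B)={b,c,d}
iter 3: done
  FIRST(S)={b,c,d}  FIRST(A)={b,c,d}  FIRST(B)={b,c,d}

FIRST(A) = ["b", "c", "d"]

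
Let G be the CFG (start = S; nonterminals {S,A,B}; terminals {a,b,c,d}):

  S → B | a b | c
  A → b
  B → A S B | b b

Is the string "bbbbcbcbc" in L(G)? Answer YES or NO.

Convert to CNF:
  S -> A X3 | T0 T0 | T1 T0 | c
  A -> b
  B -> A X2 | T0 T0
  T0 -> b
  T1 -> a
  X2 -> S B
  X3 -> S B

CYK table (by increasing span):
  cell(0,0) b: {A,T0}  orig:{A}
  cell(1,1) b: {A,T0}  orig:{A}
  cell(2,2) b: {A,T0}  orig:{A}
  cell(3,3) b: {A,T0}  orig:{A}
  cell(4,4) c: {S}
  cell(5,5) b: {A,T0}  orig:{A}
  cell(6,6) c: {S}
  cell(7,7) b: {A,T0}  orig:{A}
  cell(8,8) c: {S}
  cell(0,1) bb: {B,S}
  cell(1,2) bb: {B,S}
  cell(2,3) bb: {B,S}
  cell(3,4) bc: ∅
  cell(4,5) cb: ∅
  cell(5,6) bc: ∅
  cell(6,7) cb: ∅
  cell(7,8) bc: ∅
  cell(0,2) bbb: ∅
  cell(1,3) bbb: ∅
  cell(2,4) bbc: ∅
  cell(3,5) bcb: ∅
  cell(4,6) cbc: ∅
  cell(5,7) bcb: ∅
  cell(6,8) cbc: ∅
  cell(0,3) bbbb: {X2,X3}  orig:{}
  cell(1,4) bbbc: ∅
  cell(2,5) bbcb: ∅
  cell(3,6) bcbc: ∅
  cell(4,7) cbcb: ∅
  cell(5,8) bcbc: ∅
  cell(0,4) bbbbc: ∅
  cell(1,5) bbbcb: ∅
  cell(2,6) bbcbc: ∅
  cell(3,7) bcbcb: ∅
  cell(4,8) cbcbc: ∅
  cell(0,5) bbbbcb: ∅
  cell(1,6) bbbcbc: ∅
  cell(2,7) bbcbcb: ∅
  cell(3,8) bcbcbc: ∅
  cell(0,6) bbbbcbc: ∅
  cell(1,7) bbbcbcb: ∅
  cell(2,8) bbcbcbc: ∅
  cell(0,7) bbbbcbcb: ∅
  cell(1,8) bbbcbcbc: ∅
  cell(0,8) bbbbcbcbc: ∅

S ∉ T[0,8] ⇒ NO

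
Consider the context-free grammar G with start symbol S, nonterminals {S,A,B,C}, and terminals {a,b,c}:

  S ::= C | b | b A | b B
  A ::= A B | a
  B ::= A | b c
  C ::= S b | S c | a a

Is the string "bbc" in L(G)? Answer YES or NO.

CNF form of G:
  S -> S T0 | S T1 | T0 A | T0 B | T2 T2 | b
  A -> A B | a
  B -> A B | T0 T1 | a
  C -> S T0 | S T1 | T2 T2
  T0 -> b
  T1 -> c
  T2 -> a

CYK fill:
  cell(0,0) b: {S,T0}  orig:{S}
  cell(1,1) b: {S,T0}  orig:{S}
  cell(2,2) c: {T1}  orig:{}
  cell(0,1) bb: {C,S}
  cell(1,2) bc: {B,C,S}
  cell(0,2) bbc: {C,S}

S ∈ T[0,2] ⇒ YES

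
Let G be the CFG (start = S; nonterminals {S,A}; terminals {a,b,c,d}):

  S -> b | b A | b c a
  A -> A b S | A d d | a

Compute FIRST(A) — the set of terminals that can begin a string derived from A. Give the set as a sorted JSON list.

Compute FIRST by fixpoint:
round 1:
  A via A→a: +{a}
  S via S→b: +{b}
  S: {b}  A: {a}
round 2: (no change)
  S: {b}  A: {a}

FIRST(A) = ["a"]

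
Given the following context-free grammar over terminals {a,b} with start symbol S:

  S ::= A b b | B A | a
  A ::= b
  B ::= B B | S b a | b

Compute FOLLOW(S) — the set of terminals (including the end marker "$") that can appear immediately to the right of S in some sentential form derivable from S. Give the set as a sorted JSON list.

FIRST sets, iterate to fixpoint:
pass 1:
  A via A→b: +{b}
  B via B→b: +{b}
  S via S→A b b: +{b}
  S via S→a: +{a}
  S: {a,b}  A: {b}  B: {b}
pass 2:
  B via B→S b a: +{a}
  S: {a,b}  A: {b}  B: {a,b}
pass 3: (stable)
  S: {a,b}  A: {b}  B: {a,b}

FOLLOW sets:
FOLLOW(S) := {$}
[1]
  B→B B: FOLLOW(B) ⊇ FIRST(B) = {a,b}; new: +{a,b}
  B→S b a: FOLLOW(S) ⊇ FIRST(b) = {b}; new: +{b}
  S→A b b: FOLLOW(A) ⊇ FIRST(b) = {b}; new: +{b}
  S→B A: FOLLOW(A) ⊇ FOLLOW(S) ⊇ {$,b}; new: +{$}
  FOLLOW[S]={$,b}  FOLLOW[A]={$,b}  FOLLOW[B]={a,b}
[2] — fixpoint
  FOLLOW[S]={$,b}  FOLLOW[A]={$,b}  FOLLOW[B]={a,b}

FOLLOW(S) = ["$", "b"]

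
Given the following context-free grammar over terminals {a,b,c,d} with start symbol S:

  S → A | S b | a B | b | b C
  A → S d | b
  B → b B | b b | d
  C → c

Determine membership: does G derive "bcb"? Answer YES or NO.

Convert to CNF:
  S -> S T0 | S T1 | T1 C | T2 B | b
  A -> S T0 | b
  B -> T1 B | T1 T1 | d
  C -> c
  T0 -> d
  T1 -> b
  T2 -> a

Fill CYK table bottom-up:
  cell(0,0) b: {A,S,T1}  orig:{A,S}
  cell(1,1) c: {C}
  cell(2,2) b: {A,S,T1}  orig:{A,S}
  cell(0,1) bc: {S}
  cell(1,2) cb: ∅
  cell(0,2) bcb: {S}

S ∈ T[0,2] ⇒ YES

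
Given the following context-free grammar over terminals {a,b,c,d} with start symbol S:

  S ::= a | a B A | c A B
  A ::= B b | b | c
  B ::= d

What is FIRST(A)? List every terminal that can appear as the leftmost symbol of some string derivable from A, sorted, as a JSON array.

FIRST iteration:
round 1:
  A via A→b: +{b}
  A via A→c: +{c}
  B via B→d: +{d}
  S via S→a: +{a}
  S via S→c A B: +{c}
  S: {a,c}  A: {b,c}  B: {d}
round 2:
  A via A→B b: +{d}
  S: {a,c}  A: {b,c,d}  B: {d}
round 3: done
  S: {a,c}  A: {b,c,d}  B: {d}

FIRST(A) = ["b", "c", "d"]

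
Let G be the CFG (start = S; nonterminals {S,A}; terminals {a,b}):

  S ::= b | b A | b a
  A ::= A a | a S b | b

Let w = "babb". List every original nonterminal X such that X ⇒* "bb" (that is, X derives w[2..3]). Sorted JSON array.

CNF form of G:
  S -> T1 A | T1 T0 | b
  A -> A T0 | T0 X2 | b
  T0 -> a
  T1 -> b
  X2 -> S T1

Fill CYK table bottom-up — only the sub-triangle for w[2..3]:
  [2..2]={A,S,T1}  "b"  orig:{A,S}
  [3..3]={A,S,T1}  "b"  orig:{A,S}
  [2..3]={S,X2}  "bb"  orig:{S}

Original NTs in T[2,3] deriving "bb": ["S"]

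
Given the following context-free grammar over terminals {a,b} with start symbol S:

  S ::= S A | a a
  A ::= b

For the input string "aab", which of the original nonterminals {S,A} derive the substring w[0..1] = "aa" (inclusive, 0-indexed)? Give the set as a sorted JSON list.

CNF form of G:
  S -> S A | T0 T0
  A -> b
  T0 -> a

CYK table (by increasing span), restricted to cells inside w[0..1]:
  T[0,0] 'a' = {T0}  orig:{}
  T[1,1] 'a' = {T0}  orig:{}
  T[0,1] 'aa' = {S}

Original NTs in T[0,1] deriving "aa": ["S"]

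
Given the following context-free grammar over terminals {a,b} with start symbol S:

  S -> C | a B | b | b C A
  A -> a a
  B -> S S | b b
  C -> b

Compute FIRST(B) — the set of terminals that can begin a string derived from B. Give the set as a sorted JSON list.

FIRST iteration:
round 1:
  A via A→a a: +{a}
  B via B→b b: +{b}
  C via C→b: +{b}
  S via S→C: +{b}
  S via S→a B: +{a}
  FIRST(S)={a,b}  FIRST(A)={a}  FIRST(B)={b}  FIRST(C)={b}
round 2:
  B via B→S S: +{a}
  FIRST(S)={a,b}  FIRST(A)={a}  FIRST(B)={a,b}  FIRST(C)={b}
round 3: done
  FIRST(S)={a,b}  FIRST(A)={a}  FIRST(B)={a,b}  FIRST(C)={b}

FIRST(B) = ["a", "b"]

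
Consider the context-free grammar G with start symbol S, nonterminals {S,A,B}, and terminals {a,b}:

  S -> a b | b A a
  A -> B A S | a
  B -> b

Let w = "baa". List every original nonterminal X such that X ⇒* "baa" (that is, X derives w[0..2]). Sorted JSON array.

Convert to CNF:
  S -> T0 T1 | T1 X3
  A -> B X2 | a
  B -> b
  T0 -> a
  T1 -> b
  X2 -> A S
  X3 -> A T0

Fill CYK table bottom-up (cells [i..j] with 0 ≤ i ≤ j ≤ 2 only):
  T[0,0] 'b' = {B,T1}  orig:{B}
  T[1,1] 'a' = {A,T0}  orig:{A}
  T[2,2] 'a' = {A,T0}  orig:{A}
  T[0,1] 'ba' = ∅
  T[1,2] 'aa' = {X3}  orig:{}
  T[0,2] 'baa' = {S}

Original NTs in T[0,2] deriving "baa": ["S"]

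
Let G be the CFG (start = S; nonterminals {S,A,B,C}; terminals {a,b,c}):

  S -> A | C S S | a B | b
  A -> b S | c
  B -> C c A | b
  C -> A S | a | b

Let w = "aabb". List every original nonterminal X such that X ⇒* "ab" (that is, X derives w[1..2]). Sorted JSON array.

Convert to CNF:
  S -> C X4 | T0 S | T2 B | b | c
  A -> T0 S | c
  B -> C X3 | b
  C -> A S | a | b
  T0 -> b
  T1 -> c
  T2 -> a
  X3 -> T1 A
  X4 -> S S

Fill CYK table bottom-up, restricted to cells inside w[1..2]:
  [1..1]={C,T2}  "a"  orig:{C}
  [2..2]={B,C,S,T0}  "b"  orig:{B,C,S}
  [1..2]={S}  "ab"

Original NTs in T[1,2] deriving "ab": ["S"]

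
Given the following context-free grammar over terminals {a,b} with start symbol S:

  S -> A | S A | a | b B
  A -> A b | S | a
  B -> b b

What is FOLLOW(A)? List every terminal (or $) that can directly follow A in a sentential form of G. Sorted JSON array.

FIRST iteration:
round 1:
  A via A→a: +{a}
  B via B→b b: +{b}
  S via S→A: +{a}
  S via S→b B: +{b}
  FIRST[S]={a,b}  FIRST[A]={a}  FIRST[B]={b}
round 2:
  A via A→S: +{b}
  FIRST[S]={a,b}  FIRST[A]={a,b}  FIRST[B]={b}
round 3: done
  FIRST[S]={a,b}  FIRST[A]={a,b}  FIRST[B]={b}

FOLLOW sets:
initialize: $ ∈ FOLLOW(S)
[1]
  A→A b: FOLLOW(A) ⊇ FIRST(b) = {b}; new: +{b}
  A→S: FOLLOW(S) ⊇ FOLLOW(A) ⊇ {b}; new: +{b}
  S→A: FOLLOW(A) ⊇ FOLLOW(S) ⊇ {$,b}; new: +{$}
  S→S A: FOLLOW(S) ⊇ FIRST(A) = {a,b}; new: +{a}
  S→S A: FOLLOW(A) ⊇ FOLLOW(S) ⊇ {$,a,b}; new: +{a}
  S→b B: FOLLOW(B) ⊇ FOLLOW(S) ⊇ {$,a,b}; new: +{$,a,b}
  FOLLOW(S)={$,a,b}  FOLLOW(A)={$,a,b}  FOLLOW(B)={$,a,b}
[2] — fixpoint
  FOLLOW(S)={$,a,b}  FOLLOW(A)={$,a,b}  FOLLOW(B)={$,a,b}

FOLLOW(A) = ["$", "a", "b"]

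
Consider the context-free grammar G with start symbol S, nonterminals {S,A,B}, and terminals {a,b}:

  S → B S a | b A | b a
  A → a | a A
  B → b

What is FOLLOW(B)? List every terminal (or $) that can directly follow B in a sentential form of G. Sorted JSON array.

Compute FIRST by fixpoint:
iter 1:
  A via A→a: +{a}
  B via B→b: +{b}
  S via S→B S a: +{b}
  FIRST(S)={b}  FIRST(A)={a}  FIRST(B)={b}
iter 2: done
  FIRST(S)={b}  FIRST(A)={a}  FIRST(B)={b}

FOLLOW sets:
initialize: $ ∈ FOLLOW(S)
round 1:
  S→B S a: FOLLOW(B) ⊇ FIRST(S) = {b}; new: +{b}
  S→B S a: FOLLOW(S) ⊇ FIRST(a) = {a}; new: +{a}
  S→b A: FOLLOW(A) ⊇ FOLLOW(S) ⊇ {$,a}; new: +{$,a}
  FOLLOW[S]={$,a}  FOLLOW[A]={$,a}  FOLLOW[B]={b}
round 2: (stable)
  FOLLOW[S]={$,a}  FOLLOW[A]={$,a}  FOLLOW[B]={b}

FOLLOW(B) = ["b"]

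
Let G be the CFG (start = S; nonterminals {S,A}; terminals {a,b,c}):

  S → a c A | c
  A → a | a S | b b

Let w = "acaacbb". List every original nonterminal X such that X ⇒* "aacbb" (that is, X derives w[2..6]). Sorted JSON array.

Convert to CNF:
  S -> T0 X3 | c
  A -> T0 S | T1 T1 | a
  T0 -> a
  T1 -> b
  T2 -> c
  X3 -> T2 A

CYK fill (cells [i..j] with 2 ≤ i ≤ j ≤ 6 only):
  [2..2]={A,T0}  "a"  orig:{A}
  [3..3]={A,T0}  "a"  orig:{A}
  [4..4]={S,T2}  "c"  orig:{S}
  [5..5]={T1}  "b"  orig:{}
  [6..6]={T1}  "b"  orig:{}
  [2..3]=∅  "aa"
  [3..4]={A}  "ac"
  [4..5]=∅  "cb"
  [5..6]={A}  "bb"
  [2..4]=∅  "aac"
  [3..5]=∅  "acb"
  [4..6]={X3}  "cbb"  orig:{}
  [2..5]=∅  "aacb"
  [3..6]={S}  "acbb"
  [2..6]={A}  "aacbb"

Original NTs in T[2,6] deriving "aacbb": ["A"]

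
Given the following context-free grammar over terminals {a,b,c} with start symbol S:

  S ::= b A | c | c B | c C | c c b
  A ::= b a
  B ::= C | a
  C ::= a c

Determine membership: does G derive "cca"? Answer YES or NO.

Convert to CNF:
  S -> T0 A | T2 B | T2 C | T2 X3 | c
  A -> T0 T1
  B -> T1 T2 | a
  C -> T1 T2
  T0 -> b
  T1 -> a
  T2 -> c
  X3 -> T2 T0

CYK table (by increasing span):
  [0..0]={S,T2}  "c"  orig:{S}
  [1..1]={S,T2}  "c"  orig:{S}
  [2..2]={B,T1}  "a"  orig:{B}
  [0..1]=∅  "cc"
  [1..2]={S}  "ca"
  [0..2]=∅  "cca"

S ∉ T[0,2] ⇒ NO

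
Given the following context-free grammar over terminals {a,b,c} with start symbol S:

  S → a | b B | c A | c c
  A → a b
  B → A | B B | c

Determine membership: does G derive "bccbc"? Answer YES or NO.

CNF form of G:
  S -> T1 B | T2 A | T2 T2 | a
  A -> T0 T1
  B -> B B | T0 T1 | c
  T0 -> a
  T1 -> b
  T2 -> c

CYK fill:
  [0..0]={T1}  "b"  orig:{}
  [1..1]={B,T2}  "c"  orig:{B}
  [2..2]={B,T2}  "c"  orig:{B}
  [3..3]={T1}  "b"  orig:{}
  [4..4]={B,T2}  "c"  orig:{B}
  [0..1]={S}  "bc"
  [1..2]={B,S}  "cc"
  [2..3]=∅  "cb"
  [3..4]={S}  "bc"
  [0..2]={S}  "bcc"
  [1..3]=∅  "ccb"
  [2..4]=∅  "cbc"
  [0..3]=∅  "bccb"
  [1..4]=∅  "ccbc"
  [0..4]=∅  "bccbc"

S ∉ T[0,4] ⇒ NO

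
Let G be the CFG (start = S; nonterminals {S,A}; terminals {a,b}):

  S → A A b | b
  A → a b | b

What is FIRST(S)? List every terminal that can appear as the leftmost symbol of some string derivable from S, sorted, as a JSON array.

Compute FIRST by fixpoint:
pass 1:
  A via A→a b: +{a}
  A via A→b: +{b}
  S via S→A A b: +{a,b}
  FIRST(S)={a,b}  FIRST(A)={a,b}
pass 2: — fixpoint
  FIRST(S)={a,b}  FIRST(A)={a,b}

FIRST(S) = ["a", "b"]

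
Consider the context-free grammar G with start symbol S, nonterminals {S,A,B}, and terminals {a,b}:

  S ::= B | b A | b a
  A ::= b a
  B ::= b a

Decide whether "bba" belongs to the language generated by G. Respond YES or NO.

CNF form of G:
  S -> T0 A | T0 T1
  A -> T0 T1
  B -> T0 T1
  T0 -> b
  T1 -> a

CYK table (by increasing span):
  T[0,0] 'b' = {T0}  orig:{}
  T[1,1] 'b' = {T0}  orig:{}
  T[2,2] 'a' = {T1}  orig:{}
  T[0,1] 'bb' = ∅
  T[1,2] 'ba' = {A,B,S}
  T[0,2] 'bba' = {S}

S ∈ T[0,2] ⇒ YES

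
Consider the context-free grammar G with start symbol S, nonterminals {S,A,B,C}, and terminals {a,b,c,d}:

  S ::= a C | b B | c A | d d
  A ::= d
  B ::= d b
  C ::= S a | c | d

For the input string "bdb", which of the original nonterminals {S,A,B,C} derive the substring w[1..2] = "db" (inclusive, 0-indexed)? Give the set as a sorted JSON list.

CNF form of G:
  S -> T0 T0 | T1 B | T2 C | T3 A
  A -> d
  B -> T0 T1
  C -> S T2 | c | d
  T0 -> d
  T1 -> b
  T2 -> a
  T3 -> c

CYK fill, restricted to cells inside w[1..2]:
  [1..1]={A,C,T0}  "d"  orig:{A,C}
  [2..2]={T1}  "b"  orig:{}
  [1..2]={B}  "db"

Original NTs in T[1,2] deriving "db": ["B"]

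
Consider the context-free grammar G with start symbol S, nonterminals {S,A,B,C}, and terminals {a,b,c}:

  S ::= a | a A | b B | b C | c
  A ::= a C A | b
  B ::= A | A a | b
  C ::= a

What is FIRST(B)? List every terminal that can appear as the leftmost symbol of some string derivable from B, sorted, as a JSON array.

FIRST sets, iterate to fixpoint:
round 1:
  A via A→a C A: +{a}
  A via A→b: +{b}
  B via B→A: +{a,b}
  C via C→a: +{a}
  S via S→a: +{a}
  S via S→b B: +{b}
  S via S→c: +{c}
  S: {a,b,c}  A: {a,b}  B: {a,b}  C: {a}
round 2: (stable)
  S: {a,b,c}  A: {a,b}  B: {a,b}  C: {a}

FIRST(B) = ["a", "b"]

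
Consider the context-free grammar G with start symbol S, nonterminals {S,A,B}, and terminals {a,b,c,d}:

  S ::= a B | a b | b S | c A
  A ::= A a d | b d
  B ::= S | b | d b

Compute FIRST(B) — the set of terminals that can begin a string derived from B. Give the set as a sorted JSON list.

FIRST iteration:
[1]
  A via A→b d: +{b}
  B via B→b: +{b}
  B via B→d b: +{d}
  S via S→a B: +{a}
  S via S→b S: +{b}
  S via S→c A: +{c}
  FIRST[S]={a,b,c}  FIRST[A]={b}  FIRST[B]={b,d}
[2]
  B via B→S: +{a,c}
  FIRST[S]={a,b,c}  FIRST[A]={b}  FIRST[B]={a,b,c,d}
[3] (stable)
  FIRST[S]={a,b,c}  FIRST[A]={b}  FIRST[B]={a,b,c,d}

FIRST(B) = ["a", "b", "c", "d"]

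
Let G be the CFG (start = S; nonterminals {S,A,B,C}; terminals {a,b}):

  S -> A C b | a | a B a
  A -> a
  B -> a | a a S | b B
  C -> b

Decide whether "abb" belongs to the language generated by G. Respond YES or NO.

Convert to CNF:
  S -> A X3 | T0 X4 | a
  A -> a
  B -> T0 X2 | T1 B | a
  C -> b
  T0 -> a
  T1 -> b
  X2 -> T0 S
  X3 -> C T1
  X4 -> B T0

Fill CYK table bottom-up:
  T[0,0] 'a' = {A,B,S,T0}  orig:{A,B,S}
  T[1,1] 'b' = {C,T1}  orig:{C}
  T[2,2] 'b' = {C,T1}  orig:{C}
  T[0,1] 'ab' = ∅
  T[1,2] 'bb' = {X3}  orig:{}
  T[0,2] 'abb' = {S}

S ∈ T[0,2] ⇒ YES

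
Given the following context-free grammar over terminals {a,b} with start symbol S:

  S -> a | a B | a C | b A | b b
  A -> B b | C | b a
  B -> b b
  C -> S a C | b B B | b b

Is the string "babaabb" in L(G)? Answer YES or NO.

Convert to CNF:
  S -> T0 A | T0 T0 | T1 B | T1 C | a
  A -> B T0 | S X2 | T0 T0 | T0 T1 | T0 X3
  B -> T0 T0
  C -> S X4 | T0 T0 | T0 X5
  T0 -> b
  T1 -> a
  X2 -> T1 C
  X3 -> B B
  X4 -> T1 C
  X5 -> B B

CYK table (by increasing span):
  T[0,0] 'b' = {T0}  orig:{}
  T[1,1] 'a' = {S,T1}  orig:{S}
  T[2,2] 'b' = {T0}  orig:{}
  T[3,3] 'a' = {S,T1}  orig:{S}
  T[4,4] 'a' = {S,T1}  orig:{S}
  T[5,5] 'b' = {T0}  orig:{}
  T[6,6] 'b' = {T0}  orig:{}
  T[0,1] 'ba' = {A}
  T[1,2] 'ab' = ∅
  T[2,3] 'ba' = {A}
  T[3,4] 'aa' = ∅
  T[4,5] 'ab' = ∅
  T[5,6] 'bb' = {A,B,C,S}
  T[0,2] 'bab' = ∅
  T[1,3] 'aba' = ∅
  T[2,4] 'baa' = ∅
  T[3,5] 'aab' = ∅
  T[4,6] 'abb' = {S,X2,X4}  orig:{S}
  T[0,3] 'baba' = ∅
  T[1,4] 'abaa' = ∅
  T[2,5] 'baab' = ∅
  T[3,6] 'aabb' = {A,C}
  T[0,4] 'babaa' = ∅
  T[1,5] 'abaab' = ∅
  T[2,6] 'baabb' = {S}
  T[0,5] 'babaab' = ∅
  T[1,6] 'abaabb' = ∅
  T[0,6] 'babaabb' = ∅

S ∉ T[0,6] ⇒ NO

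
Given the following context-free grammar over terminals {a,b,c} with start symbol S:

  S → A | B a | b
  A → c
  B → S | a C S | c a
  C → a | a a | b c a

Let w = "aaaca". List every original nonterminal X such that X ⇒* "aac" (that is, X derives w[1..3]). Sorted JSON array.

Convert to CNF:
  S -> B T0 | b | c
  A -> c
  B -> B T0 | T0 X3 | T1 T0 | b | c
  C -> T0 T0 | T2 X4 | a
  T0 -> a
  T1 -> c
  T2 -> b
  X3 -> C S
  X4 -> T1 T0

CYK fill, restricted to cells inside w[1..3]:
  [1..1]={C,T0}  "a"  orig:{C}
  [2..2]={C,T0}  "a"  orig:{C}
  [3..3]={A,B,S,T1}  "c"  orig:{A,B,S}
  [1..2]={C}  "aa"
  [2..3]={X3}  "ac"  orig:{}
  [1..3]={B,X3}  "aac"  orig:{B}

Original NTs in T[1,3] deriving "aac": ["B"]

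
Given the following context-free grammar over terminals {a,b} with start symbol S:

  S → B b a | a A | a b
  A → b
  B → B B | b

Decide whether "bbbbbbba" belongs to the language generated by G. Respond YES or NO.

CNF form of G:
  S -> B X2 | T1 A | T1 T0
  A -> b
  B -> B B | b
  T0 -> b
  T1 -> a
  X2 -> T0 T1

Fill CYK table bottom-up:
  T[0,0] 'b' = {A,B,T0}  orig:{A,B}
  T[1,1] 'b' = {A,B,T0}  orig:{A,B}
  T[2,2] 'b' = {A,B,T0}  orig:{A,B}
  T[3,3] 'b' = {A,B,T0}  orig:{A,B}
  T[4,4] 'b' = {A,B,T0}  orig:{A,B}
  T[5,5] 'b' = {A,B,T0}  orig:{A,B}
  T[6,6] 'b' = {A,B,T0}  orig:{A,B}
  T[7,7] 'a' = {T1}  orig:{}
  T[0,1] 'bb' = {B}
  T[1,2] 'bb' = {B}
  T[2,3] 'bb' = {B}
  T[3,4] 'bb' = {B}
  T[4,5] 'bb' = {B}
  T[5,6] 'bb' = {B}
  T[6,7] 'ba' = {X2}  orig:{}
  T[0,2] 'bbb' = {B}
  T[1,3] 'bbb' = {B}
  T[2,4] 'bbb' = {B}
  T[3,5] 'bbb' = {B}
  T[4,6] 'bbb' = {B}
  T[5,7] 'bba' = {S}
  T[0,3] 'bbbb' = {B}
  T[1,4] 'bbbb' = {B}
  T[2,5] 'bbbb' = {B}
  T[3,6] 'bbbb' = {B}
  T[4,7] 'bbba' = {S}
  T[0,4] 'bbbbb' = {B}
  T[1,5] 'bbbbb' = {B}
  T[2,6] 'bbbbb' = {B}
  T[3,7] 'bbbba' = {S}
  T[0,5] 'bbbbbb' = {B}
  T[1,6] 'bbbbbb' = {B}
  T[2,7] 'bbbbba' = {S}
  T[0,6] 'bbbbbbb' = {B}
  T[1,7] 'bbbbbba' = {S}
  T[0,7] 'bbbbbbba' = {S}

S ∈ T[0,7] ⇒ YES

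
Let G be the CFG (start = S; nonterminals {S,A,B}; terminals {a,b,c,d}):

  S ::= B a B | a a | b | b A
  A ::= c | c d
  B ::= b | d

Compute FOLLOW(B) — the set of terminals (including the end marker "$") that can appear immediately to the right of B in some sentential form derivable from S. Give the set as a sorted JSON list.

Compute FIRST by fixpoint:
[1]
  A via A→c: +{c}
  B via B→b: +{b}
  B via B→d: +{d}
  S via S→B a B: +{b,d}
  S via S→a a: +{a}
  FIRST(S)={a,b,d}  FIRST(A)={c}  FIRST(B)={b,d}
[2] — fixpoint
  FIRST(S)={a,b,d}  FIRST(A)={c}  FIRST(B)={b,d}

FOLLOW iteration:
FOLLOW(S) := {$}
[1]
  S→B a B: FOLLOW(B) ⊇ FIRST(a) = {a}; new: +{a}
  S→B a B: FOLLOW(B) ⊇ FOLLOW(S) ⊇ {$}; new: +{$}
  S→b A: FOLLOW(A) ⊇ FOLLOW(S) ⊇ {$}; new: +{$}
  FOLLOW[S]={$}  FOLLOW[A]={$}  FOLLOW[B]={$,a}
[2] — fixpoint
  FOLLOW[S]={$}  FOLLOW[A]={$}  FOLLOW[B]={$,a}

FOLLOW(B) = ["$", "a"]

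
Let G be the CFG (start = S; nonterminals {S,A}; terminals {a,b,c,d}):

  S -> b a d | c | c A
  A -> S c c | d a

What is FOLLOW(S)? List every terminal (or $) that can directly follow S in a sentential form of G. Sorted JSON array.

FIRST iteration:
round 1:
  A via A→d a: +{d}
  S via S→b a d: +{b}
  S via S→c: +{c}
  FIRST[S]={b,c}  FIRST[A]={d}
round 2:
  A via A→S c c: +{b,c}
  FIRST[S]={b,c}  FIRST[A]={b,c,d}
round 3: — fixpoint
  FIRST[S]={b,c}  FIRST[A]={b,c,d}

Compute FOLLOW by fixpoint:
seed FOLLOW(S) with $
pass 1:
  A→S c c: FOLLOW(S) ⊇ FIRST(c) = {c}; new: +{c}
  S→c A: FOLLOW(A) ⊇ FOLLOW(S) ⊇ {$,c}; new: +{$,c}
  FOLLOW(S)={$,c}  FOLLOW(A)={$,c}
pass 2: (stable)
  FOLLOW(S)={$,c}  FOLLOW(A)={$,c}

FOLLOW(S) = ["$", "c"]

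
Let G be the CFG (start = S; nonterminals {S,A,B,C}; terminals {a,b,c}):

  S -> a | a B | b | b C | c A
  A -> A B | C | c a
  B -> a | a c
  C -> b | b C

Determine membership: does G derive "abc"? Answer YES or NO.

CNF form of G:
  S -> T0 C | T1 A | T2 B | a | b
  A -> A B | T0 C | T1 T2 | b
  B -> T2 T1 | a
  C -> T0 C | b
  T0 -> b
  T1 -> c
  T2 -> a

CYK fill:
  [0..0]={B,S,T2}  "a"  orig:{B,S}
  [1..1]={A,C,S,T0}  "b"  orig:{A,C,S}
  [2..2]={T1}  "c"  orig:{}
  [0..1]=∅  "ab"
  [1..2]=∅  "bc"
  [0..2]=∅  "abc"

S ∉ T[0,2] ⇒ NO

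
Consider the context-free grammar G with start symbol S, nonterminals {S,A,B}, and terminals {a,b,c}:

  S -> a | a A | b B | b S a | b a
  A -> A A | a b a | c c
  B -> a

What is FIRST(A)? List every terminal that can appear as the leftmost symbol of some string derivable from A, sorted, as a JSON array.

FIRST iteration:
pass 1:
  A via A→a b a: +{a}
  A via A→c c: +{c}
  B via B→a: +{a}
  S via S→a: +{a}
  S via S→b B: +{b}
  FIRST[S]={a,b}  FIRST[A]={a,c}  FIRST[B]={a}
pass 2: done
  FIRST[S]={a,b}  FIRST[A]={a,c}  FIRST[B]={a}

FIRST(A) = ["a", "c"]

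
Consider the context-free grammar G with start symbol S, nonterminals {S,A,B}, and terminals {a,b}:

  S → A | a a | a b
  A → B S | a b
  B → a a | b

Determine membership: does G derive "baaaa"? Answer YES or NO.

Convert to CNF:
  S -> B S | T0 T0 | T0 T1
  A -> B S | T0 T1
  B -> T0 T0 | b
  T0 -> a
  T1 -> b

CYK fill:
  T[0,0] 'b' = {B,T1}  orig:{B}
  T[1,1] 'a' = {T0}  orig:{}
  T[2,2] 'a' = {T0}  orig:{}
  T[3,3] 'a' = {T0}  orig:{}
  T[4,4] 'a' = {T0}  orig:{}
  T[0,1] 'ba' = ∅
  T[1,2] 'aa' = {B,S}
  T[2,3] 'aa' = {B,S}
  T[3,4] 'aa' = {B,S}
  T[0,2] 'baa' = {A,S}
  T[1,3] 'aaa' = ∅
  T[2,4] 'aaa' = ∅
  T[0,3] 'baaa' = ∅
  T[1,4] 'aaaa' = {A,S}
  T[0,4] 'baaaa' = {A,S}

S ∈ T[0,4] ⇒ YES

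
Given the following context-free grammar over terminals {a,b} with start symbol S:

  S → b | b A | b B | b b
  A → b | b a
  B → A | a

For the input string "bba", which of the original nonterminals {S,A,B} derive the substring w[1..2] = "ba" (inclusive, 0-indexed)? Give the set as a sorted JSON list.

CNF form of G:
  S -> T0 A | T0 B | T0 T0 | b
  A -> T0 T1 | b
  B -> T0 T1 | a | b
  T0 -> b
  T1 -> a

CYK table (by increasing span) — only the sub-triangle for w[1..2]:
  cell(1,1) b: {A,B,S,T0}  orig:{A,B,S}
  cell(2,2) a: {B,T1}  orig:{B}
  cell(1,2) ba: {A,B,S}

Original NTs in T[1,2] deriving "ba": ["A", "B", "S"]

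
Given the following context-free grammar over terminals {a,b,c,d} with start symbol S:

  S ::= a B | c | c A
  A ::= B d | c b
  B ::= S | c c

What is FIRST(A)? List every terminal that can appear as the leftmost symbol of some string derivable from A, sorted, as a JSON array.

FIRST iteration:
[1]
  A via A→c b: +{c}
  B via B→c c: +{c}
  S via S→a B: +{a}
  S via S→c: +{c}
  S: {a,c}  A: {c}  B: {c}
[2]
  B via B→S: +{a}
  S: {a,c}  A: {c}  B: {a,c}
[3]
  A via A→B d: +{a}
  S: {a,c}  A: {a,c}  B: {a,c}
[4] done
  S: {a,c}  A: {a,c}  B: {a,c}

FIRST(A) = ["a", "c"]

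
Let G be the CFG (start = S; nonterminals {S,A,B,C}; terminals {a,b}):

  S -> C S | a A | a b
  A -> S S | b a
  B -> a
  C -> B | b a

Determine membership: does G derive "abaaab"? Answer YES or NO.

Convert to CNF:
  S -> C S | T1 A | T1 T0
  A -> S S | T0 T1
  B -> a
  C -> T0 T1 | a
  T0 -> b
  T1 -> a

CYK fill:
  [0..0]={B,C,T1}  "a"  orig:{B,C}
  [1..1]={T0}  "b"  orig:{}
  [2..2]={B,C,T1}  "a"  orig:{B,C}
  [3..3]={B,C,T1}  "a"  orig:{B,C}
  [4..4]={B,C,T1}  "a"  orig:{B,C}
  [5..5]={T0}  "b"  orig:{}
  [0..1]={S}  "ab"
  [1..2]={A,C}  "ba"
  [2..3]=∅  "aa"
  [3..4]=∅  "aa"
  [4..5]={S}  "ab"
  [0..2]={S}  "aba"
  [1..3]=∅  "baa"
  [2..4]=∅  "aaa"
  [3..5]={S}  "aab"
  [0..3]=∅  "abaa"
  [1..4]=∅  "baaa"
  [2..5]={S}  "aaab"
  [0..4]=∅  "abaaa"
  [1..5]={S}  "baaab"
  [0..5]={A,S}  "abaaab"

S ∈ T[0,5] ⇒ YES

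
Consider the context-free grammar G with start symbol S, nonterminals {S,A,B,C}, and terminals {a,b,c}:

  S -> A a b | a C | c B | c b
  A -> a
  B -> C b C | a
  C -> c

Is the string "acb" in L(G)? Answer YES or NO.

CNF form of G:
  S -> A X4 | T1 C | T2 B | T2 T0
  A -> a
  B -> C X3 | a
  C -> c
  T0 -> b
  T1 -> a
  T2 -> c
  X3 -> T0 C
  X4 -> T1 T0

CYK fill:
  T[0,0] 'a' = {A,B,T1}  orig:{A,B}
  T[1,1] 'c' = {C,T2}  orig:{C}
  T[2,2] 'b' = {T0}  orig:{}
  T[0,1] 'ac' = {S}
  T[1,2] 'cb' = {S}
  T[0,2] 'acb' = ∅

S ∉ T[0,2] ⇒ NO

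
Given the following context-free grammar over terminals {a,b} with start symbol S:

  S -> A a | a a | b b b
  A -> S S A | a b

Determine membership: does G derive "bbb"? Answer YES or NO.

CNF form of G:
  S -> A T0 | T0 T0 | T1 X3
  A -> S X2 | T0 T1
  T0 -> a
  T1 -> b
  X2 -> S A
  X3 -> T1 T1

CYK table (by increasing span):
  [0..0]={T1}  "b"  orig:{}
  [1..1]={T1}  "b"  orig:{}
  [2..2]={T1}  "b"  orig:{}
  [0..1]={X3}  "bb"  orig:{}
  [1..2]={X3}  "bb"  orig:{}
  [0..2]={S}  "bbb"

S ∈ T[0,2] ⇒ YES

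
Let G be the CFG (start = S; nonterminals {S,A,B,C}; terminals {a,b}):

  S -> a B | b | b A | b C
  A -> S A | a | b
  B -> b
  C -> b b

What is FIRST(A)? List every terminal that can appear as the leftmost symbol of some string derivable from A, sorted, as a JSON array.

Compute FIRST by fixpoint:
round 1:
  A via A→a: +{a}
  A via A→b: +{b}
  B via B→b: +{b}
  C via C→b b: +{b}
  S via S→a B: +{a}
  S via S→b: +{b}
  FIRST(S)={a,b}  FIRST(A)={a,b}  FIRST(B)={b}  FIRST(C)={b}
round 2: done
  FIRST(S)={a,b}  FIRST(A)={a,b}  FIRST(B)={b}  FIRST(C)={b}

FIRST(A) = ["a", "b"]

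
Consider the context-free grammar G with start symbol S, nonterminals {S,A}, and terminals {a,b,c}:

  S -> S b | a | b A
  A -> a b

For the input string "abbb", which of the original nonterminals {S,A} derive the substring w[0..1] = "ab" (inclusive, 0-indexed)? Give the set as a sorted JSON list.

CNF form of G:
  S -> S T1 | T1 A | a
  A -> T0 T1
  T0 -> a
  T1 -> b

CYK fill (cells [i..j] with 0 ≤ i ≤ j ≤ 1 only):
  T[0,0] 'a' = {S,T0}  orig:{S}
  T[1,1] 'b' = {T1}  orig:{}
  T[0,1] 'ab' = {A,S}

Original NTs in T[0,1] deriving "ab": ["A", "S"]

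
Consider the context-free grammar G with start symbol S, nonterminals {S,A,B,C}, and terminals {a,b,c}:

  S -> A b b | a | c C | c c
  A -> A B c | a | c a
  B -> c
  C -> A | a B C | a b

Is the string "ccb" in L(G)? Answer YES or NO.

CNF form of G:
  S -> A X6 | T0 C | T0 T0 | a
  A -> A X3 | T0 T1 | a
  B -> c
  C -> A X4 | T0 T1 | T1 T2 | T1 X5 | a
  T0 -> c
  T1 -> a
  T2 -> b
  X3 -> B T0
  X4 -> B T0
  X5 -> B C
  X6 -> T2 T2

CYK fill:
  [0..0]={B,T0}  "c"  orig:{B}
  [1..1]={B,T0}  "c"  orig:{B}
  [2..2]={T2}  "b"  orig:{}
  [0..1]={S,X3,X4}  "cc"  orig:{S}
  [1..2]=∅  "cb"
  [0..2]=∅  "ccb"

S ∉ T[0,2] ⇒ NO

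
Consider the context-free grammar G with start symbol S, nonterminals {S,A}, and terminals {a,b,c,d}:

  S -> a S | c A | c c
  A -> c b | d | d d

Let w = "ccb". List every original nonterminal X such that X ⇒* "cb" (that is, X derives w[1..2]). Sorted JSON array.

Convert to CNF:
  S -> T0 A | T0 T0 | T3 S
  A -> T0 T1 | T2 T2 | d
  T0 -> c
  T1 -> b
  T2 -> d
  T3 -> a

CYK table (by increasing span), restricted to cells inside w[1..2]:
  T[1,1] 'c' = {T0}  orig:{}
  T[2,2] 'b' = {T1}  orig:{}
  T[1,2] 'cb' = {A}

Original NTs in T[1,2] deriving "cb": ["A"]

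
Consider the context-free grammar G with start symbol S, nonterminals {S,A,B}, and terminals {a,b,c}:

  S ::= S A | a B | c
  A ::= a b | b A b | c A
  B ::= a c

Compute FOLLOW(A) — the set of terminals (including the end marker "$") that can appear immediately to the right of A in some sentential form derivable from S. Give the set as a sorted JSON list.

FIRST sets, iterate to fixpoint:
pass 1:
  A via A→a b: +{a}
  A via A→b A b: +{b}
  A via A→c A: +{c}
  B via B→a c: +{a}
  S via S→a B: +{a}
  S via S→c: +{c}
  S: {a,c}  A: {a,b,c}  B: {a}
pass 2: (no change)
  S: {a,c}  A: {a,b,c}  B: {a}

Compute FOLLOW by fixpoint:
initialize: $ ∈ FOLLOW(S)
pass 1:
  A→b A b: FOLLOW(A) ⊇ FIRST(b) = {b}; new: +{b}
  S→S A: FOLLOW(S) ⊇ FIRST(A) = {a,b,c}; new: +{a,b,c}
  S→S A: FOLLOW(A) ⊇ FOLLOW(S) ⊇ {$,a,b,c}; new: +{$,a,c}
  S→a B: FOLLOW(B) ⊇ FOLLOW(S) ⊇ {$,a,b,c}; new: +{$,a,b,c}
  S: {$,a,b,c}  A: {$,a,b,c}  B: {$,a,b,c}
pass 2: done
  S: {$,a,b,c}  A: {$,a,b,c}  B: {$,a,b,c}

FOLLOW(A) = ["$", "a", "b", "c"]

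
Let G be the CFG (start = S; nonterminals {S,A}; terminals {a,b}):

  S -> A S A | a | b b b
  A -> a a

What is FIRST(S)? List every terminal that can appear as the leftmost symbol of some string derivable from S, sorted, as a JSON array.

Compute FIRST by fixpoint:
iter 1:
  A via A→a a: +{a}
  S via S→A S A: +{a}
  S via S→b b b: +{b}
  FIRST[S]={a,b}  FIRST[A]={a}
iter 2: (no change)
  FIRST[S]={a,b}  FIRST[A]={a}

FIRST(S) = ["a", "b"]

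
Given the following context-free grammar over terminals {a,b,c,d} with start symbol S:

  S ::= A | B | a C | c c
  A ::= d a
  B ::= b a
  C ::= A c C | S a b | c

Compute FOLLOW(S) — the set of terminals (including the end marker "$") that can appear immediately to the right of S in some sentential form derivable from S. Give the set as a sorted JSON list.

FIRST sets, iterate to fixpoint:
round 1:
  A via A→d a: +{d}
  B via B→b a: +{b}
  C via C→A c C: +{d}
  C via C→c: +{c}
  S via S→A: +{d}
  S via S→B: +{b}
  S via S→a C: +{a}
  S via S→c c: +{c}
  FIRST[S]={a,b,c,d}  FIRST[A]={d}  FIRST[B]={b}  FIRST[C]={c,d}
round 2:
  C via C→S a b: +{a,b}
  FIRST[S]={a,b,c,d}  FIRST[A]={d}  FIRST[B]={b}  FIRST[C]={a,b,c,d}
round 3: done
  FIRST[S]={a,b,c,d}  FIRST[A]={d}  FIRST[B]={b}  FIRST[C]={a,b,c,d}

FOLLOW iteration:
FOLLOW(S) := {$}
iter 1:
  C→A c C: FOLLOW(A) ⊇ FIRST(c) = {c}; new: +{c}
  C→S a b: FOLLOW(S) ⊇ FIRST(a) = {a}; new: +{a}
  S→A: FOLLOW(A) ⊇ FOLLOW(S) ⊇ {$,a}; new: +{$,a}
  S→B: FOLLOW(B) ⊇ FOLLOW(S) ⊇ {$,a}; new: +{$,a}
  S→a C: FOLLOW(C) ⊇ FOLLOW(S) ⊇ {$,a}; new: +{$,a}
  S: {$,a}  A: {$,a,c}  B: {$,a}  C: {$,a}
iter 2: — fixpoint
  S: {$,a}  A: {$,a,c}  B: {$,a}  C: {$,a}

FOLLOW(S) = ["$", "a"]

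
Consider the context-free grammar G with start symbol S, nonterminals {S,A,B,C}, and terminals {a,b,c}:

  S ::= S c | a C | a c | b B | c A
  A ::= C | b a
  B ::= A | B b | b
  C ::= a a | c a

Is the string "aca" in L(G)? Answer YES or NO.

CNF form of G:
  S -> S T2 | T0 C | T0 T2 | T1 B | T2 A
  A -> T0 T0 | T1 T0 | T2 T0
  B -> B T1 | T0 T0 | T1 T0 | T2 T0 | b
  C -> T0 T0 | T2 T0
  T0 -> a
  T1 -> b
  T2 -> c

CYK table (by increasing span):
  cell(0,0) a: {T0}  orig:{}
  cell(1,1) c: {T2}  orig:{}
  cell(2,2) a: {T0}  orig:{}
  cell(0,1) ac: {S}
  cell(1,2) ca: {A,B,C}
  cell(0,2) aca: {S}

S ∈ T[0,2] ⇒ YES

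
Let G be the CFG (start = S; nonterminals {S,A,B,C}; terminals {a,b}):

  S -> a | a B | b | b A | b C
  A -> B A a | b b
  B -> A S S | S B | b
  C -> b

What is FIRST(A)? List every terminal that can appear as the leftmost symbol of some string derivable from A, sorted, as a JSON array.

Compute FIRST by fixpoint:
pass 1:
  A via A→b b: +{b}
  B via B→A S S: +{b}
  C via C→b: +{b}
  S via S→a: +{a}
  S via S→b: +{b}
  FIRST(S)={a,b}  FIRST(A)={b}  FIRST(B)={b}  FIRST(C)={b}
pass 2:
  B via B→S B: +{a}
  FIRST(S)={a,b}  FIRST(A)={b}  FIRST(B)={a,b}  FIRST(C)={b}
pass 3:
  A via A→B A a: +{a}
  FIRST(S)={a,b}  FIRST(A)={a,b}  FIRST(B)={a,b}  FIRST(C)={b}
pass 4: (stable)
  FIRST(S)={a,b}  FIRST(A)={a,b}  FIRST(B)={a,b}  FIRST(C)={b}

FIRST(A) = ["a", "b"]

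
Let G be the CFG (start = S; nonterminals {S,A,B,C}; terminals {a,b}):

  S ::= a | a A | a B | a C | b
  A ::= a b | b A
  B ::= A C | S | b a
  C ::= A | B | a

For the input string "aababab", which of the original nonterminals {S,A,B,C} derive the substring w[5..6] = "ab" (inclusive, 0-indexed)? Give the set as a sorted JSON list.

CNF form of G:
  S -> T0 A | T0 B | T0 C | a | b
  A -> T0 T1 | T1 A
  B -> A C | T0 A | T0 B | T0 C | T1 T0 | a | b
  C -> A C | T0 A | T0 B | T0 C | T0 T1 | T1 A | T1 T0 | a | b
  T0 -> a
  T1 -> b

Fill CYK table bottom-up — only the sub-triangle for w[5..6]:
  [5..5]={B,C,S,T0}  "a"  orig:{B,C,S}
  [6..6]={B,C,S,T1}  "b"  orig:{B,C,S}
  [5..6]={A,B,C,S}  "ab"

Original NTs in T[5,6] deriving "ab": ["A", "B", "C", "S"]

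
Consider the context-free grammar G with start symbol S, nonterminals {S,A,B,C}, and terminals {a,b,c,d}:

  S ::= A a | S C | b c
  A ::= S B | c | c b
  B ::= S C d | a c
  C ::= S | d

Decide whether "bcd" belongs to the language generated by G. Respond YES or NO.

Convert to CNF:
  S -> A T3 | S C | T1 T0
  A -> S B | T0 T1 | c
  B -> S X4 | T3 T0
  C -> A T3 | S C | T1 T0 | d
  T0 -> c
  T1 -> b
  T2 -> d
  T3 -> a
  X4 -> C T2

CYK table (by increasing span):
  cell(0,0) b: {T1}  orig:{}
  cell(1,1) c: {A,T0}  orig:{A}
  cell(2,2) d: {C,T2}  orig:{C}
  cell(0,1) bc: {C,S}
  cell(1,2) cd: ∅
  cell(0,2) bcd: {C,S,X4}  orig:{C,S}

S ∈ T[0,2] ⇒ YES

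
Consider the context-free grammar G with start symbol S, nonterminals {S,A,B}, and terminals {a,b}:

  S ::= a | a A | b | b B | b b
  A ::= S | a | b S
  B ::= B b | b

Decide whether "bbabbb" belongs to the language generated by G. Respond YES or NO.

CNF form of G:
  S -> T0 A | T1 B | T1 T1 | a | b
  A -> T0 A | T1 B | T1 S | T1 T1 | a | b
  B -> B T1 | b
  T0 -> a
  T1 -> b

Fill CYK table bottom-up:
  T[0,0] 'b' = {A,B,S,T1}  orig:{A,B,S}
  T[1,1] 'b' = {A,B,S,T1}  orig:{A,B,S}
  T[2,2] 'a' = {A,S,T0}  orig:{A,S}
  T[3,3] 'b' = {A,B,S,T1}  orig:{A,B,S}
  T[4,4] 'b' = {A,B,S,T1}  orig:{A,B,S}
  T[5,5] 'b' = {A,B,S,T1}  orig:{A,B,S}
  T[0,1] 'bb' = {A,B,S}
  T[1,2] 'ba' = {A}
  T[2,3] 'ab' = {A,S}
  T[3,4] 'bb' = {A,B,S}
  T[4,5] 'bb' = {A,B,S}
  T[0,2] 'bba' = ∅
  T[1,3] 'bab' = {A}
  T[2,4] 'abb' = {A,S}
  T[3,5] 'bbb' = {A,B,S}
  T[0,3] 'bbab' = ∅
  T[1,4] 'babb' = {A}
  T[2,5] 'abbb' = {A,S}
  T[0,4] 'bbabb' = ∅
  T[1,5] 'babbb' = {A}
  T[0,5] 'bbabbb' = ∅

S ∉ T[0,5] ⇒ NO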